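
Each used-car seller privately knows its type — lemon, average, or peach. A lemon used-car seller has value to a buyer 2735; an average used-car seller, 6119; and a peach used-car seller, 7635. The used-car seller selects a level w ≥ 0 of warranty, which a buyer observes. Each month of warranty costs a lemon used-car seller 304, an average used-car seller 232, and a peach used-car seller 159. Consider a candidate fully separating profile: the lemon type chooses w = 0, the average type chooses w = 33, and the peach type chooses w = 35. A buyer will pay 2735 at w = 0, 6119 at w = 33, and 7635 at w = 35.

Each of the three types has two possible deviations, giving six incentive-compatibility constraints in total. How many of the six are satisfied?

3

Average (own payoff 6119 − 232×33 = -1537): to w=0 gives 2735 → profitable ✗; to w=35 gives 7635 − 232×35 = -485 → profitable ✗.
Lemon (own payoff 2735): to w=33 gives 6119 − 304×33 = -3913 → no gain ✓; to w=35 gives 7635 − 304×35 = -3005 → no gain ✓.
Peach (own payoff 7635 − 159×35 = 2070): to w=0 gives 2735 → profitable ✗; to w=33 gives 6119 − 159×33 = 872 → no gain ✓.
3 of the 6 constraints hold; not an equilibrium.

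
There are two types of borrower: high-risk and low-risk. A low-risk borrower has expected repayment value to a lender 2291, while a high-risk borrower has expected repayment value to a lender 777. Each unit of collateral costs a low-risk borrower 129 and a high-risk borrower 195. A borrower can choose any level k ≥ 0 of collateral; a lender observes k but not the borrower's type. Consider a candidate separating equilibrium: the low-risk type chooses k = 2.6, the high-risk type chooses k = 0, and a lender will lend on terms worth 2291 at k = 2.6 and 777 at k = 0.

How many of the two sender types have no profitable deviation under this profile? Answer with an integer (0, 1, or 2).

High-risk type: stay at 0 → 777; mimic → 2291 − 195 × 2.6 = 1784. IC fails (777 < 1784).
Low-risk type: signal → 2291 − 129 × 2.6 = 1955.6; deviate to 0 → 777. IC holds (1955.6 ≥ 777).
1 of 2 constraints hold, so this profile is not an equilibrium.

1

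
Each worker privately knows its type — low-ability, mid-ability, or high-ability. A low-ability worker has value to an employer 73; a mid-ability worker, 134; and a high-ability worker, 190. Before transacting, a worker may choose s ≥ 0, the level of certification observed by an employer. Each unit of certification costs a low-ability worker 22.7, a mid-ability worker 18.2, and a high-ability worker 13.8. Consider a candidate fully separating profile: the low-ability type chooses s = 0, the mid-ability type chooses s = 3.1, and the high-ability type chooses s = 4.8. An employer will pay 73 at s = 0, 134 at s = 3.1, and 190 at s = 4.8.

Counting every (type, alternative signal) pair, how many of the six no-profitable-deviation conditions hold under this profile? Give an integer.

4

Low-ability (own payoff 73): to s=3.1 gives 134 − 22.7×3.1 = 63.63 → no gain ✓; to s=4.8 gives 190 − 22.7×4.8 = 81.04 → profitable ✗.
Mid-ability (own payoff 134 − 18.2×3.1 = 77.58): to s=0 gives 73 → no gain ✓; to s=4.8 gives 190 − 18.2×4.8 = 102.64 → profitable ✗.
High-ability (own payoff 190 − 13.8×4.8 = 123.76): to s=0 gives 73 → no gain ✓; to s=3.1 gives 134 − 13.8×3.1 = 91.22 → no gain ✓.
4 of the 6 constraints hold; not an equilibrium.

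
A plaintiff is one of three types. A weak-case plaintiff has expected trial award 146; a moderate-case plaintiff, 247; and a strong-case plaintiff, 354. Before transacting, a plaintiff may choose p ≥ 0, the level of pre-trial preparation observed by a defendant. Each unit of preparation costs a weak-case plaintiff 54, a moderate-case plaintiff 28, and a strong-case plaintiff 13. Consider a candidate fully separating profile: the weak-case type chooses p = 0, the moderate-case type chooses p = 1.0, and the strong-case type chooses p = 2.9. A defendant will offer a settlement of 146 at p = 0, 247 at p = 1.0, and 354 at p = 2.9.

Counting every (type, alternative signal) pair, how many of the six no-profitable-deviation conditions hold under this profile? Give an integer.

Moderate-case (own payoff 247 − 28×1.0 = 219): to p=0 gives 146 → no gain ✓; to p=2.9 gives 354 − 28×2.9 = 272.8 → profitable ✗.
Weak-case (own payoff 146): to p=1.0 gives 247 − 54×1.0 = 193 → profitable ✗; to p=2.9 gives 354 − 54×2.9 = 197.4 → profitable ✗.
Strong-case (own payoff 354 − 13×2.9 = 316.3): to p=0 gives 146 → no gain ✓; to p=1.0 gives 247 − 13×1.0 = 234 → no gain ✓.
3 of the 6 constraints hold; not an equilibrium.

3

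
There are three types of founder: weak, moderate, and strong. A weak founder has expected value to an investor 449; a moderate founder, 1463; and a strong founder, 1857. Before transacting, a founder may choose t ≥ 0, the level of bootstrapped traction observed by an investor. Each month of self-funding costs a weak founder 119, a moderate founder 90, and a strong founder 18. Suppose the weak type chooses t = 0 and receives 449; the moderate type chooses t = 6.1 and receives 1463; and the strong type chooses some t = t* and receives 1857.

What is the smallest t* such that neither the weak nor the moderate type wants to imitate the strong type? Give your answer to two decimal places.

Moderate type (on-path payoff 1463 − 90×6.1 = 914) won't mimic when 914 ≥ 1857 − 90·t*, i.e. t* ≥ 10.48.
Weak type (on-path payoff 449) won't mimic when 449 ≥ 1857 − 119·t*, i.e. t* ≥ 11.83.
Both must hold, so t* = max(11.83, 10.48) = 11.83. The weak type's constraint binds.

11.83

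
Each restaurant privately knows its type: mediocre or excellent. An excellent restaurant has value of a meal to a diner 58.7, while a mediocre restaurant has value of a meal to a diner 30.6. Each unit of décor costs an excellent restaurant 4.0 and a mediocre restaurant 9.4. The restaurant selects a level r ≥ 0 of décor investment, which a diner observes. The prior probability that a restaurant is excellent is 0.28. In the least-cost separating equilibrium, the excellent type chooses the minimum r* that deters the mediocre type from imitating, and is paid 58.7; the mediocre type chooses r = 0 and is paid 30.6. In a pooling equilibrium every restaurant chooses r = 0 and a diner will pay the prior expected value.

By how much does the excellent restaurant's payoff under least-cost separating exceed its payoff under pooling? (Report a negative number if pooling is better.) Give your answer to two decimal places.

Least-cost separating signal: r* solves 30.6 = 58.7 − 9.4·r*, so r* = (58.7 − 30.6)/9.4 ≈ 2.9894.
Excellent type's separating payoff: 58.7 − 4.0 × r* = 58.7 − 4.0 × (58.7 − 30.6)/9.4 = 58.7 − 112.4/9.4 ≈ 46.7426.
Pooling payoff: 0.28 × 58.7 + 0.72 × 30.6 = 38.468.
Difference: 46.7426 − 38.468 = 8.2746, i.e. 8.27 to two decimal places.
The excellent type prefers to separate.

8.27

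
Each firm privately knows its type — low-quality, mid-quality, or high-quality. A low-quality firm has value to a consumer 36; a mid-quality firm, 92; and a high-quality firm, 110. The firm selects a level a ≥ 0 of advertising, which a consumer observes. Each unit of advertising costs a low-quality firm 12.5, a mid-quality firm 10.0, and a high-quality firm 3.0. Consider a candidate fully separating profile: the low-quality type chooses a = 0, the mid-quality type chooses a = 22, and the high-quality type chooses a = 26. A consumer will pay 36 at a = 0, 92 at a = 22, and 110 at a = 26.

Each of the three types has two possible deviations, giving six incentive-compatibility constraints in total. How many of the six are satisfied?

High-quality (own payoff 110 − 3.0×26 = 32): to a=0 gives 36 → profitable ✗; to a=22 gives 92 − 3.0×22 = 26 → no gain ✓.
Mid-quality (own payoff 92 − 10.0×22 = -128): to a=0 gives 36 → profitable ✗; to a=26 gives 110 − 10.0×26 = -150 → no gain ✓.
Low-quality (own payoff 36): to a=22 gives 92 − 12.5×22 = -183 → no gain ✓; to a=26 gives 110 − 12.5×26 = -215 → no gain ✓.
4 of the 6 constraints hold; not an equilibrium.

4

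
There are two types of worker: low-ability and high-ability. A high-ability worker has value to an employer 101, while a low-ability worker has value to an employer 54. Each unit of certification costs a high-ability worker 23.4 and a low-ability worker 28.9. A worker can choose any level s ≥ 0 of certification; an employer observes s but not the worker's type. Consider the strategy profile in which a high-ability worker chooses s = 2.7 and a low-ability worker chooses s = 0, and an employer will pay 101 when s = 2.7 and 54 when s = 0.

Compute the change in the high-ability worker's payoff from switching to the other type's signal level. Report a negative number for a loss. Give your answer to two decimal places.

16.18

Playing s = 2.7 the high-ability worker receives 101 − 23.4 × 2.7 = 37.82.
Deviating to s = 0 yields 54 instead.
Gain from deviating: 54 − 37.82 = 16.18.
The gain is positive, so the high-ability type's incentive-compatibility constraint is violated — this profile is not a separating equilibrium.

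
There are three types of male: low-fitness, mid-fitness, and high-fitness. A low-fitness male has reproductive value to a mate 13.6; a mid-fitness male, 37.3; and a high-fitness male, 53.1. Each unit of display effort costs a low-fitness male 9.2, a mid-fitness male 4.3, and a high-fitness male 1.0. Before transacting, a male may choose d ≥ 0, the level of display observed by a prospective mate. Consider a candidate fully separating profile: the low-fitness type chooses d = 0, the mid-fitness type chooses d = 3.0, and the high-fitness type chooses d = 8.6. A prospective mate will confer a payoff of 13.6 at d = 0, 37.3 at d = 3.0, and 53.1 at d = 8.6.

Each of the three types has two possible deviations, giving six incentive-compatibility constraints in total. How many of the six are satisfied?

High-fitness (own payoff 53.1 − 1.0×8.6 = 44.5): to d=0 gives 13.6 → no gain ✓; to d=3.0 gives 37.3 − 1.0×3.0 = 34.3 → no gain ✓.
Low-fitness (own payoff 13.6): to d=3.0 gives 37.3 − 9.2×3.0 = 9.7 → no gain ✓; to d=8.6 gives 53.1 − 9.2×8.6 = -26.02 → no gain ✓.
Mid-fitness (own payoff 37.3 − 4.3×3.0 = 24.4): to d=0 gives 13.6 → no gain ✓; to d=8.6 gives 53.1 − 4.3×8.6 = 16.12 → no gain ✓.
6 of the 6 constraints hold; this profile is a separating equilibrium.

6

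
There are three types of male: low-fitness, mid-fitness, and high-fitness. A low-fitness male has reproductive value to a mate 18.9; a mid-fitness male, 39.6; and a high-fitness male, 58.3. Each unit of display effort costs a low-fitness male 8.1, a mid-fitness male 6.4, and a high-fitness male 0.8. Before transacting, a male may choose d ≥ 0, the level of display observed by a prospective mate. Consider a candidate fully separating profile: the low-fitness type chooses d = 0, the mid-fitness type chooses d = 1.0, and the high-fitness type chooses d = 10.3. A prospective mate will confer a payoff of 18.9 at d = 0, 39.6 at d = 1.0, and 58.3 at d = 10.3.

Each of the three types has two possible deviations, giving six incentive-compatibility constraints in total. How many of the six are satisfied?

5

High-fitness (own payoff 58.3 − 0.8×10.3 = 50.06): to d=0 gives 18.9 → no gain ✓; to d=1.0 gives 39.6 − 0.8×1.0 = 38.8 → no gain ✓.
Low-fitness (own payoff 18.9): to d=1.0 gives 39.6 − 8.1×1.0 = 31.5 → profitable ✗; to d=10.3 gives 58.3 − 8.1×10.3 = -25.13 → no gain ✓.
Mid-fitness (own payoff 39.6 − 6.4×1.0 = 33.2): to d=0 gives 18.9 → no gain ✓; to d=10.3 gives 58.3 − 6.4×10.3 = -7.62 → no gain ✓.
5 of the 6 constraints hold; not an equilibrium.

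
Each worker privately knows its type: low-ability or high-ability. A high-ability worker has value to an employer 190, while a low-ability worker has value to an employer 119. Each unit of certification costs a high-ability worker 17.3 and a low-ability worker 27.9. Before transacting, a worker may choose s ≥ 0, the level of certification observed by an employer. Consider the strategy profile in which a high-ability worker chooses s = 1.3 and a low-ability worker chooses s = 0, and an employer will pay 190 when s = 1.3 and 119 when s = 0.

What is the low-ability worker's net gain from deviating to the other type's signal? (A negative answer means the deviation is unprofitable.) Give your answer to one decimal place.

Playing s = 0 the low-ability worker receives 119.
Deviating to s = 1.3 brings payment 190 at cost 27.9 × 1.3 = 36.27, netting 153.73.
Gain from deviating: 153.73 − 119 = 34.73, i.e. 34.7 to one decimal place.
The gain is positive, so the low-ability type's incentive-compatibility constraint is violated — this profile is not a separating equilibrium.

34.7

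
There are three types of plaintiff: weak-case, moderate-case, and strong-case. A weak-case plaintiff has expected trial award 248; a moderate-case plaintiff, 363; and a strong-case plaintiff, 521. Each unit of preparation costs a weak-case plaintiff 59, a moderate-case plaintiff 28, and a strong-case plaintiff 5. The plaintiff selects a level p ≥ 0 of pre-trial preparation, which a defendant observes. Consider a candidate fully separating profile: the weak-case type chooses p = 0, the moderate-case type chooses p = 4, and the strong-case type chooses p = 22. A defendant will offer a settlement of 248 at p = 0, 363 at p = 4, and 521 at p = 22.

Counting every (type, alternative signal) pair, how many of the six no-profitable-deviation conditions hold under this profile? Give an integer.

6

Strong-case (own payoff 521 − 5×22 = 411): to p=0 gives 248 → no gain ✓; to p=4 gives 363 − 5×4 = 343 → no gain ✓.
Weak-case (own payoff 248): to p=4 gives 363 − 59×4 = 127 → no gain ✓; to p=22 gives 521 − 59×22 = -777 → no gain ✓.
Moderate-case (own payoff 363 − 28×4 = 251): to p=0 gives 248 → no gain ✓; to p=22 gives 521 − 28×22 = -95 → no gain ✓.
6 of the 6 constraints hold; this profile is a separating equilibrium.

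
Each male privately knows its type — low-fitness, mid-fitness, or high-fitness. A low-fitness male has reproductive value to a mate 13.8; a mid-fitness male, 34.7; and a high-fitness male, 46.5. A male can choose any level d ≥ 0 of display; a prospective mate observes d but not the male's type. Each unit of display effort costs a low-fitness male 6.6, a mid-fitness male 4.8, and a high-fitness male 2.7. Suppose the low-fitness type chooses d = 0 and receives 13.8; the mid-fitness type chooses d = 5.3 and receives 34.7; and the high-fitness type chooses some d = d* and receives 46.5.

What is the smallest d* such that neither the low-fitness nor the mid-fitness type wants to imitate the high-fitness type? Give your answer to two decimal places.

7.76

Low-fitness type (on-path payoff 13.8) won't mimic when 13.8 ≥ 46.5 − 6.6·d*, i.e. d* ≥ 4.95.
Mid-fitness type (on-path payoff 34.7 − 4.8×5.3 = 9.26) won't mimic when 9.26 ≥ 46.5 − 4.8·d*, i.e. d* ≥ 7.76.
Both must hold, so d* = max(4.95, 7.76) = 7.76. The mid-fitness type's constraint binds.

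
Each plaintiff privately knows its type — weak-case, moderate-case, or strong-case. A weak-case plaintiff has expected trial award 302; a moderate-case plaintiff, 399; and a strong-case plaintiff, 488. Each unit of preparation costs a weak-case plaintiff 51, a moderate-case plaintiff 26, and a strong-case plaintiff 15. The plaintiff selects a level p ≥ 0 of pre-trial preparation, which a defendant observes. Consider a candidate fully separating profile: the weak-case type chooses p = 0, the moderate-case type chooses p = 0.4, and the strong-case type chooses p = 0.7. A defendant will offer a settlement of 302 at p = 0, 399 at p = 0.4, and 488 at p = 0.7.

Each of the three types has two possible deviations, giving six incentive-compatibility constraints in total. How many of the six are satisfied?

Weak-case (own payoff 302): to p=0.4 gives 399 − 51×0.4 = 378.6 → profitable ✗; to p=0.7 gives 488 − 51×0.7 = 452.3 → profitable ✗.
Strong-case (own payoff 488 − 15×0.7 = 477.5): to p=0 gives 302 → no gain ✓; to p=0.4 gives 399 − 15×0.4 = 393 → no gain ✓.
Moderate-case (own payoff 399 − 26×0.4 = 388.6): to p=0 gives 302 → no gain ✓; to p=0.7 gives 488 − 26×0.7 = 469.8 → profitable ✗.
3 of the 6 constraints hold; not an equilibrium.

3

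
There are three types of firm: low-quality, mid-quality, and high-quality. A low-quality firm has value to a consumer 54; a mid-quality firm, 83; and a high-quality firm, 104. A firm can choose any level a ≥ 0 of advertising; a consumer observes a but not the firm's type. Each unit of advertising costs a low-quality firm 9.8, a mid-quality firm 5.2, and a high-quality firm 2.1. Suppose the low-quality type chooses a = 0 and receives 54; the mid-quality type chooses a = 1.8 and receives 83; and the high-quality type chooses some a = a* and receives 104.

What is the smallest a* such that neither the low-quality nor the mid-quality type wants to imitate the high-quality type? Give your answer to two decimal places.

Low-quality type (on-path payoff 54) won't mimic when 54 ≥ 104 − 9.8·a*, i.e. a* ≥ 5.10.
Mid-quality type (on-path payoff 83 − 5.2×1.8 = 73.64) won't mimic when 73.64 ≥ 104 − 5.2·a*, i.e. a* ≥ 5.84.
Both must hold, so a* = max(5.10, 5.84) = 5.84. The mid-quality type's constraint binds.

5.84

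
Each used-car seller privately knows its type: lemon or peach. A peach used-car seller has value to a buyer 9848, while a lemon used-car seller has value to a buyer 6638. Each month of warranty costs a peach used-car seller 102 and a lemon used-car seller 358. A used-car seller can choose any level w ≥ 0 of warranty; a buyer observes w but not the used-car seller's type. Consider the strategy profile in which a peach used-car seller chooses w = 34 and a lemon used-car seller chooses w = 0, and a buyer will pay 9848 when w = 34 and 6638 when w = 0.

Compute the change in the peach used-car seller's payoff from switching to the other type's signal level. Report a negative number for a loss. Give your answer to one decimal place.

Playing w = 34 the peach used-car seller receives 9848 − 102 × 34 = 6380.
Deviating to w = 0 yields 6638 instead.
Gain from deviating: 6638 − 6380 = 258.0.
The gain is positive, so the peach type's incentive-compatibility constraint is violated — this profile is not a separating equilibrium.

258.0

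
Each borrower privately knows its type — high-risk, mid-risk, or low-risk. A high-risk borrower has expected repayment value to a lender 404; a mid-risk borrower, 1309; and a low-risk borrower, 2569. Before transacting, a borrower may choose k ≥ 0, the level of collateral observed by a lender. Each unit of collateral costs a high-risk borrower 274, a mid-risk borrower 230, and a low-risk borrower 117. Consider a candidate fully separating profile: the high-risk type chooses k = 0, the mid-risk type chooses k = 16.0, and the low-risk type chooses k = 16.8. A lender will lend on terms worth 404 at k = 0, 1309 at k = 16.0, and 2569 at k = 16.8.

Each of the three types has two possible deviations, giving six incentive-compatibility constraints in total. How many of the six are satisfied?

Low-risk (own payoff 2569 − 117×16.8 = 603.4): to k=0 gives 404 → no gain ✓; to k=16.0 gives 1309 − 117×16.0 = -563 → no gain ✓.
Mid-risk (own payoff 1309 − 230×16.0 = -2371): to k=0 gives 404 → profitable ✗; to k=16.8 gives 2569 − 230×16.8 = -1295 → profitable ✗.
High-risk (own payoff 404): to k=16.0 gives 1309 − 274×16.0 = -3075 → no gain ✓; to k=16.8 gives 2569 − 274×16.8 = -2034.2 → no gain ✓.
4 of the 6 constraints hold; not an equilibrium.

4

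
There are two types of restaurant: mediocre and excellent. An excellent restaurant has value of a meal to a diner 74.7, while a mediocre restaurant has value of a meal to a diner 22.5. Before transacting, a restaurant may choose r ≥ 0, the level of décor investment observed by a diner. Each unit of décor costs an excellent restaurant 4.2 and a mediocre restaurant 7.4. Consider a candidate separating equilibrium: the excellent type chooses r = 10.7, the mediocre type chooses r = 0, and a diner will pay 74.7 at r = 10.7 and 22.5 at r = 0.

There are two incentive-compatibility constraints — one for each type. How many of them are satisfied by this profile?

2

Excellent type: signal → 74.7 − 4.2 × 10.7 = 29.76; deviate to 0 → 22.5. IC holds (29.76 ≥ 22.5).
Mediocre type: stay at 0 → 22.5; mimic → 74.7 − 7.4 × 10.7 = -4.48. IC holds (22.5 ≥ -4.48).
2 of 2 constraints hold, so this is a separating equilibrium.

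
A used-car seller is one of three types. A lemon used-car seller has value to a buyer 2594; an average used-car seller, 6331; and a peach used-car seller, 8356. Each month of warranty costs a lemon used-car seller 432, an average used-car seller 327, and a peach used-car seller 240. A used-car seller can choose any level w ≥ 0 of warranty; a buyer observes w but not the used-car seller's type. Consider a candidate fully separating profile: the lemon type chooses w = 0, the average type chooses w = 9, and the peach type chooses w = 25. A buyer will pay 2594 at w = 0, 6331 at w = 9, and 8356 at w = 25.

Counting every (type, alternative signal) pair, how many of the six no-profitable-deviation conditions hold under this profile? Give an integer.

4

Average (own payoff 6331 − 327×9 = 3388): to w=0 gives 2594 → no gain ✓; to w=25 gives 8356 − 327×25 = 181 → no gain ✓.
Lemon (own payoff 2594): to w=9 gives 6331 − 432×9 = 2443 → no gain ✓; to w=25 gives 8356 − 432×25 = -2444 → no gain ✓.
Peach (own payoff 8356 − 240×25 = 2356): to w=0 gives 2594 → profitable ✗; to w=9 gives 6331 − 240×9 = 4171 → profitable ✗.
4 of the 6 constraints hold; not an equilibrium.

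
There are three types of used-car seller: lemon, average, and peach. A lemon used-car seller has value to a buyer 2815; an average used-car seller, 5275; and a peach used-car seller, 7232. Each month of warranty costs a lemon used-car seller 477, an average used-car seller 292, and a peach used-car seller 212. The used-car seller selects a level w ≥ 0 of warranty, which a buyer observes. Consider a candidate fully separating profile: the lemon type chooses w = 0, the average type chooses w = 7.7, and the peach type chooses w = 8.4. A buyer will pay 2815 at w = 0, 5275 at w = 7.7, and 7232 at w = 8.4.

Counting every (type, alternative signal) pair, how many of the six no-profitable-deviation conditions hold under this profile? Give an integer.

4

Peach (own payoff 7232 − 212×8.4 = 5451.2): to w=0 gives 2815 → no gain ✓; to w=7.7 gives 5275 − 212×7.7 = 3642.6 → no gain ✓.
Average (own payoff 5275 − 292×7.7 = 3026.6): to w=0 gives 2815 → no gain ✓; to w=8.4 gives 7232 − 292×8.4 = 4779.2 → profitable ✗.
Lemon (own payoff 2815): to w=7.7 gives 5275 − 477×7.7 = 1602.1 → no gain ✓; to w=8.4 gives 7232 − 477×8.4 = 3225.2 → profitable ✗.
4 of the 6 constraints hold; not an equilibrium.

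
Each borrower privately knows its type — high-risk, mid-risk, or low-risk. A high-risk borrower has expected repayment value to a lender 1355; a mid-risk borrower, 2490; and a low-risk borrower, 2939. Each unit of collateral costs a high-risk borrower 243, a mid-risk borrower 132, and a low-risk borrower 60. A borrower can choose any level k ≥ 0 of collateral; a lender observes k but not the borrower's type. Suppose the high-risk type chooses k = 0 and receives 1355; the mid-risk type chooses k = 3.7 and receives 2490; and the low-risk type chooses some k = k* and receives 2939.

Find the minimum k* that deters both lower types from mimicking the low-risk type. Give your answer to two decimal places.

Mid-risk type (on-path payoff 2490 − 132×3.7 = 2001.6) won't mimic when 2001.6 ≥ 2939 − 132·k*, i.e. k* ≥ 7.10.
High-risk type (on-path payoff 1355) won't mimic when 1355 ≥ 2939 − 243·k*, i.e. k* ≥ 6.52.
Both must hold, so k* = max(6.52, 7.10) = 7.10. The mid-risk type's constraint binds.

7.10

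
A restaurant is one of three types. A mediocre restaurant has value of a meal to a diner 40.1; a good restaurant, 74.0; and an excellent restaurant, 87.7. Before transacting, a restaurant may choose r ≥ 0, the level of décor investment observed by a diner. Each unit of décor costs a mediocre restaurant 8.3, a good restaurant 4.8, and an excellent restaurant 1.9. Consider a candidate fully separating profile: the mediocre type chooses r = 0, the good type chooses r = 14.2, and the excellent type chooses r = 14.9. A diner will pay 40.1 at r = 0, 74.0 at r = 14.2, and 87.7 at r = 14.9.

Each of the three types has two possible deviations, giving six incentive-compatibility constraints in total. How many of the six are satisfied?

Mediocre (own payoff 40.1): to r=14.2 gives 74.0 − 8.3×14.2 = -43.86 → no gain ✓; to r=14.9 gives 87.7 − 8.3×14.9 = -35.97 → no gain ✓.
Excellent (own payoff 87.7 − 1.9×14.9 = 59.39): to r=0 gives 40.1 → no gain ✓; to r=14.2 gives 74.0 − 1.9×14.2 = 47.02 → no gain ✓.
Good (own payoff 74.0 − 4.8×14.2 = 5.84): to r=0 gives 40.1 → profitable ✗; to r=14.9 gives 87.7 − 4.8×14.9 = 16.18 → profitable ✗.
4 of the 6 constraints hold; not an equilibrium.

4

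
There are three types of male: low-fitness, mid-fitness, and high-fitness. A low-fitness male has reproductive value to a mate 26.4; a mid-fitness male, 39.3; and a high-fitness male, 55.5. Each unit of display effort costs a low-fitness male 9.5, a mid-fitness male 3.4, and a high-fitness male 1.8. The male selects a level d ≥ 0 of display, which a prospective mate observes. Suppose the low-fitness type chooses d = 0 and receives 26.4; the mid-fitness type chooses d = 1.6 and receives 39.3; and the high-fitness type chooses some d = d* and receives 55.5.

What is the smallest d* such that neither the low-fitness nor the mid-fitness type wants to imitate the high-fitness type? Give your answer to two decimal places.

6.36

Mid-fitness type (on-path payoff 39.3 − 3.4×1.6 = 33.86) won't mimic when 33.86 ≥ 55.5 − 3.4·d*, i.e. d* ≥ 6.36.
Low-fitness type (on-path payoff 26.4) won't mimic when 26.4 ≥ 55.5 − 9.5·d*, i.e. d* ≥ 3.06.
Both must hold, so d* = max(3.06, 6.36) = 6.36. The mid-fitness type's constraint binds.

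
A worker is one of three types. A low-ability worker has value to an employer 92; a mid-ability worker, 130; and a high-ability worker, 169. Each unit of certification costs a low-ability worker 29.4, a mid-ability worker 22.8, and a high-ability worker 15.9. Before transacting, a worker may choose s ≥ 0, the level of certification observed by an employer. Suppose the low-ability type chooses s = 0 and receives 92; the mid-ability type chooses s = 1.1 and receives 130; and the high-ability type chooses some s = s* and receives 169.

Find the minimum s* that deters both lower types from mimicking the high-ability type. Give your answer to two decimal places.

Low-ability type (on-path payoff 92) won't mimic when 92 ≥ 169 − 29.4·s*, i.e. s* ≥ 2.62.
Mid-ability type (on-path payoff 130 − 22.8×1.1 = 104.92) won't mimic when 104.92 ≥ 169 − 22.8·s*, i.e. s* ≥ 2.81.
Both must hold, so s* = max(2.62, 2.81) = 2.81. The mid-ability type's constraint binds.

2.81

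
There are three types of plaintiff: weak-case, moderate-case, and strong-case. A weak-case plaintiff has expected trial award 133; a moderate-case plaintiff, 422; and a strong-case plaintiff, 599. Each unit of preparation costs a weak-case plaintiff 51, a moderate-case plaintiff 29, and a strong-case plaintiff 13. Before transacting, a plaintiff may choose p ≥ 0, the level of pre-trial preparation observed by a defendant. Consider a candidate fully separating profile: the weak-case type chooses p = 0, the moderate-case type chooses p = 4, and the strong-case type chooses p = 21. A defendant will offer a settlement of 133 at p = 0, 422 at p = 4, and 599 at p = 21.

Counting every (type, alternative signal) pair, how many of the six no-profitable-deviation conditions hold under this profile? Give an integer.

Moderate-case (own payoff 422 − 29×4 = 306): to p=0 gives 133 → no gain ✓; to p=21 gives 599 − 29×21 = -10 → no gain ✓.
Strong-case (own payoff 599 − 13×21 = 326): to p=0 gives 133 → no gain ✓; to p=4 gives 422 − 13×4 = 370 → profitable ✗.
Weak-case (own payoff 133): to p=4 gives 422 − 51×4 = 218 → profitable ✗; to p=21 gives 599 − 51×21 = -472 → no gain ✓.
4 of the 6 constraints hold; not an equilibrium.

4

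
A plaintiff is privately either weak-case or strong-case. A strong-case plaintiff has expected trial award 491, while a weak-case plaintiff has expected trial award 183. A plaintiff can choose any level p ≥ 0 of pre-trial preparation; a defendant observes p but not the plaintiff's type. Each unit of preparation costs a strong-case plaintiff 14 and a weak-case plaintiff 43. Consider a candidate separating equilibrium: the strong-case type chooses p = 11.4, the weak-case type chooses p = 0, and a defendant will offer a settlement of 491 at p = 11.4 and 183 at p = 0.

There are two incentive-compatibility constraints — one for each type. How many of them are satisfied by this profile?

2

Weak-case type: stay at 0 → 183; mimic → 491 − 43 × 11.4 = 0.8. IC holds (183 ≥ 0.8).
Strong-case type: signal → 491 − 14 × 11.4 = 331.4; deviate to 0 → 183. IC holds (331.4 ≥ 183).
2 of 2 constraints hold, so this is a separating equilibrium.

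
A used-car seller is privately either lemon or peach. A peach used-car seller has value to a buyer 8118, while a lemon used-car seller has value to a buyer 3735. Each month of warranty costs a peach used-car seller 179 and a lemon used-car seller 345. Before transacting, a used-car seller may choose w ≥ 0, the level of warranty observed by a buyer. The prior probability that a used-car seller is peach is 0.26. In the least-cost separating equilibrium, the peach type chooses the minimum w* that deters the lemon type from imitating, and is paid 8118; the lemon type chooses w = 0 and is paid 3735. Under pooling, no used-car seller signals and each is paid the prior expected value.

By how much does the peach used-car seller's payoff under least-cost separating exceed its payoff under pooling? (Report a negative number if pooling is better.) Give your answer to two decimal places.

Least-cost separating signal: w* solves 3735 = 8118 − 345·w*, so w* = (8118 − 3735)/345 ≈ 12.7043.
Peach type's separating payoff: 8118 − 179 × w* = 8118 − 179 × (8118 − 3735)/345 = 8118 − 784557/345 ≈ 5843.9217.
Pooling payoff: 0.26 × 8118 + 0.74 × 3735 = 4874.58.
Difference: 5843.9217 − 4874.58 = 969.3417, i.e. 969.34 to two decimal places.
The peach type prefers to separate.

969.34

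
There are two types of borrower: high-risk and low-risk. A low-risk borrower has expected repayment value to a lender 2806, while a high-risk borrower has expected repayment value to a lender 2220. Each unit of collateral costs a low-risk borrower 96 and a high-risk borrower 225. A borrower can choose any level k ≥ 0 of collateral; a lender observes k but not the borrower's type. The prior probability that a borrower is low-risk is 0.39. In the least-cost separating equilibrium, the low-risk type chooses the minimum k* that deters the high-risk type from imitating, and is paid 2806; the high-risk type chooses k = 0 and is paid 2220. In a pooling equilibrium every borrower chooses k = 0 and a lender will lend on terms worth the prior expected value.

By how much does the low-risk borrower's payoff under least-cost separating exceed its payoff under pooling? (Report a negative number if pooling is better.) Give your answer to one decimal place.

Least-cost separating signal: k* solves 2220 = 2806 − 225·k*, so k* = (2806 − 2220)/225 ≈ 2.6044.
Low-risk type's separating payoff: 2806 − 96 × k* = 2806 − 96 × (2806 − 2220)/225 = 2806 − 56256/225 ≈ 2555.973.
Pooling payoff: 0.39 × 2806 + 0.61 × 2220 = 2448.54.
Difference: 2555.973 − 2448.54 = 107.433, i.e. 107.4 to one decimal place.
The low-risk type prefers to separate.

107.4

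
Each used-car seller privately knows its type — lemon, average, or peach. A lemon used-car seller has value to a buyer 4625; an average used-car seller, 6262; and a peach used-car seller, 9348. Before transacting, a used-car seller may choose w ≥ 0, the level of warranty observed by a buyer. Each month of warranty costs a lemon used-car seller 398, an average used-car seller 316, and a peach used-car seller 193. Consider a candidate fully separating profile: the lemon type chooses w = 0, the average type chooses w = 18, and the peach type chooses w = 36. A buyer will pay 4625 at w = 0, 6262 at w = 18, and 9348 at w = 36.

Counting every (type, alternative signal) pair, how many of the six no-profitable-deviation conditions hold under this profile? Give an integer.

3

Peach (own payoff 9348 − 193×36 = 2400): to w=0 gives 4625 → profitable ✗; to w=18 gives 6262 − 193×18 = 2788 → profitable ✗.
Lemon (own payoff 4625): to w=18 gives 6262 − 398×18 = -902 → no gain ✓; to w=36 gives 9348 − 398×36 = -4980 → no gain ✓.
Average (own payoff 6262 − 316×18 = 574): to w=0 gives 4625 → profitable ✗; to w=36 gives 9348 − 316×36 = -2028 → no gain ✓.
3 of the 6 constraints hold; not an equilibrium.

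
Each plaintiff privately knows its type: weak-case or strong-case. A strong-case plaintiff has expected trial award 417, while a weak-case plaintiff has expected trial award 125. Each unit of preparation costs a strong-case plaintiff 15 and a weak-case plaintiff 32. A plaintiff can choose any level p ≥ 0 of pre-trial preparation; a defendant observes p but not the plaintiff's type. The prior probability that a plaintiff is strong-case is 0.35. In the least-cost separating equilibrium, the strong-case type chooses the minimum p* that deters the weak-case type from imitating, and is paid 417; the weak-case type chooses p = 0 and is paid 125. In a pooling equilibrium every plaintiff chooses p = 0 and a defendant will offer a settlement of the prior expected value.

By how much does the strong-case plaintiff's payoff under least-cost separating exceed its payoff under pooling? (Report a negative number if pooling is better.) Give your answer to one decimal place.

Least-cost separating signal: p* solves 125 = 417 − 32·p*, so p* = (417 − 125)/32 = 9.125.
Strong-case type's separating payoff: 417 − 15 × p* = 417 − 15 × (417 − 125)/32 = 417 − 4380/32 = 280.125.
Pooling payoff: 0.35 × 417 + 0.65 × 125 = 227.2.
Difference: 280.125 − 227.2 = 52.925, i.e. 52.9 to one decimal place.
The strong-case type prefers to separate.

52.9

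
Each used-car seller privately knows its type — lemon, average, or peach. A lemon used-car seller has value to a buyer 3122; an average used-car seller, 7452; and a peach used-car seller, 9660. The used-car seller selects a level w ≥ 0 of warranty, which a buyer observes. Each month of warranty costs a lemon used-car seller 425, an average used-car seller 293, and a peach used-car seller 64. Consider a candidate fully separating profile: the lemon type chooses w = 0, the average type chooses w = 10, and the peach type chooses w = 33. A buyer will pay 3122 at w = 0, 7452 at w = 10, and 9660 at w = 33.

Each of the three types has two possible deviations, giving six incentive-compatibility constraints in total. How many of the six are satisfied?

Average (own payoff 7452 − 293×10 = 4522): to w=0 gives 3122 → no gain ✓; to w=33 gives 9660 − 293×33 = -9 → no gain ✓.
Peach (own payoff 9660 − 64×33 = 7548): to w=0 gives 3122 → no gain ✓; to w=10 gives 7452 − 64×10 = 6812 → no gain ✓.
Lemon (own payoff 3122): to w=10 gives 7452 − 425×10 = 3202 → profitable ✗; to w=33 gives 9660 − 425×33 = -4365 → no gain ✓.
5 of the 6 constraints hold; not an equilibrium.

5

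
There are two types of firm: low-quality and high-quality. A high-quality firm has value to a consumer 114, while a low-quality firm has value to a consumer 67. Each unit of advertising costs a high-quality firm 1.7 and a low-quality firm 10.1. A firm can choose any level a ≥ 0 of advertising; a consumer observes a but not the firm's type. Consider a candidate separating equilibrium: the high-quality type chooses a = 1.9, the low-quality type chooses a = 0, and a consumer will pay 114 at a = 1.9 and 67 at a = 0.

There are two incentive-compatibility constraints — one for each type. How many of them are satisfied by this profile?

Low-quality type: stay at 0 → 67; mimic → 114 − 10.1 × 1.9 = 94.81. IC fails (67 < 94.81).
High-quality type: signal → 114 − 1.7 × 1.9 = 110.77; deviate to 0 → 67. IC holds (110.77 ≥ 67).
1 of 2 constraints hold, so this profile is not an equilibrium.

1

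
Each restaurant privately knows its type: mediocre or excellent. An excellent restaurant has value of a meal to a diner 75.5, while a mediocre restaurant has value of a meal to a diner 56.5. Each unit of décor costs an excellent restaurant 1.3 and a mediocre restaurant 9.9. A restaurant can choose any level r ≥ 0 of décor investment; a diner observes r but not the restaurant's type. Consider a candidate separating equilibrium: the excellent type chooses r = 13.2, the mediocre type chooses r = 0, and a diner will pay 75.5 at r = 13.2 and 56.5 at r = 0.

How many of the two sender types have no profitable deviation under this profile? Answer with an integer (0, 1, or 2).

2

Excellent type: signal → 75.5 − 1.3 × 13.2 = 58.34; deviate to 0 → 56.5. IC holds (58.34 ≥ 56.5).
Mediocre type: stay at 0 → 56.5; mimic → 75.5 − 9.9 × 13.2 = -55.18. IC holds (56.5 ≥ -55.18).
2 of 2 constraints hold, so this is a separating equilibrium.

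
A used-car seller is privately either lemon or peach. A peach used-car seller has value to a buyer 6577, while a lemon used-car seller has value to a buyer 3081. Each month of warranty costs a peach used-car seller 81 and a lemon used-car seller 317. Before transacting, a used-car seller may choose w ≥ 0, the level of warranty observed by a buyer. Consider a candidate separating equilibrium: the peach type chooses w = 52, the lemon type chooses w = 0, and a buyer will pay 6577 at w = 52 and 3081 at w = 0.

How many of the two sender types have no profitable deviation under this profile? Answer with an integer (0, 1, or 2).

Peach type: signal → 6577 − 81 × 52 = 2365; deviate to 0 → 3081. IC fails (2365 < 3081).
Lemon type: stay at 0 → 3081; mimic → 6577 − 317 × 52 = -9907. IC holds (3081 ≥ -9907).
1 of 2 constraints hold, so this profile is not an equilibrium.

1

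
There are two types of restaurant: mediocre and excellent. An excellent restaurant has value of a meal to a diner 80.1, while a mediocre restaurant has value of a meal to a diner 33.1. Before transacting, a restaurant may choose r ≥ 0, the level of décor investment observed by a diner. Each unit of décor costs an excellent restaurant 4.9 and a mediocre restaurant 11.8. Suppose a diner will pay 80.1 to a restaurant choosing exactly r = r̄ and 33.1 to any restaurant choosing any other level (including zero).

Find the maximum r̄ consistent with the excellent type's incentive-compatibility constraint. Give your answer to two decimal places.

Choosing r̄ yields the excellent type 80.1 − 4.9·r̄; choosing zero yields 33.1.
The excellent type is indifferent at 80.1 − 4.9·r̄ = 33.1, i.e. r̄ = (80.1 − 33.1) / 4.9 ≈ 9.59.
For any r̄ above 9.59 the excellent type would rather pool at zero, so separation collapses.

9.59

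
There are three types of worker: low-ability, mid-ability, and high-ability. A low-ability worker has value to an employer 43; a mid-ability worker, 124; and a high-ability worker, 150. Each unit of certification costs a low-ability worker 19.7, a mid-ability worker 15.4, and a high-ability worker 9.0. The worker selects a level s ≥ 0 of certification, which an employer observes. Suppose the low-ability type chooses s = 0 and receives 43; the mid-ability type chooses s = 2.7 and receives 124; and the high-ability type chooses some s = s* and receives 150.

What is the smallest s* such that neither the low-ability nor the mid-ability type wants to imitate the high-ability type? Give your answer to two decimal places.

5.43

Mid-ability type (on-path payoff 124 − 15.4×2.7 = 82.42) won't mimic when 82.42 ≥ 150 − 15.4·s*, i.e. s* ≥ 4.39.
Low-ability type (on-path payoff 43) won't mimic when 43 ≥ 150 − 19.7·s*, i.e. s* ≥ 5.43.
Both must hold, so s* = max(5.43, 4.39) = 5.43. The low-ability type's constraint binds.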